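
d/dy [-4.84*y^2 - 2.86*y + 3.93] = -9.68*y - 2.86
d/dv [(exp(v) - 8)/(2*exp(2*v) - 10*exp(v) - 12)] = (-(exp(v) - 8)*(2*exp(v) - 5) + exp(2*v) - 5*exp(v) - 6)*exp(v)/(2*(-exp(2*v) + 5*exp(v) + 6)^2)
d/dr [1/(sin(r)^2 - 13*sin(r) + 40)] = (13 - 2*sin(r))*cos(r)/(sin(r)^2 - 13*sin(r) + 40)^2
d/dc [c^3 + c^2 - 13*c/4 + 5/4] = 3*c^2 + 2*c - 13/4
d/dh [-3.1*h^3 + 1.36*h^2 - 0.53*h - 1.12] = -9.3*h^2 + 2.72*h - 0.53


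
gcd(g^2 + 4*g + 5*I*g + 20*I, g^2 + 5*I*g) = g + 5*I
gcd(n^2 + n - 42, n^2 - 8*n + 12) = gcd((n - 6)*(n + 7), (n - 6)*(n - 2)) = n - 6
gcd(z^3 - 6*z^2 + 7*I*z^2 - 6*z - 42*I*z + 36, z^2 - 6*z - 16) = 1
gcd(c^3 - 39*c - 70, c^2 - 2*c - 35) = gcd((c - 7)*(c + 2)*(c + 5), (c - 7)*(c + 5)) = c^2 - 2*c - 35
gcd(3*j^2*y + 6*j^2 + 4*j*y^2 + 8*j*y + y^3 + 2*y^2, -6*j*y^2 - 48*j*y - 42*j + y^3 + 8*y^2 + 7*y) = 1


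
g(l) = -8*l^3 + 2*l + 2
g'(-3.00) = -214.00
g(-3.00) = 212.00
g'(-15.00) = -5398.00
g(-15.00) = 26972.00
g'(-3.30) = -259.36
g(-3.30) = 282.90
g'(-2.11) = -104.85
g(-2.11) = 72.93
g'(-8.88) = -1890.51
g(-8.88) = 5586.06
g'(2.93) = -204.04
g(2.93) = -193.37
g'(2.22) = -116.28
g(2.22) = -81.09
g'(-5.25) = -659.50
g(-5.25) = 1149.12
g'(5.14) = -632.07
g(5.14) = -1074.09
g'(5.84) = -816.53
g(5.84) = -1579.73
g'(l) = 2 - 24*l^2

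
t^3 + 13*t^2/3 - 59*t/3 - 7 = (t - 3)*(t + 1/3)*(t + 7)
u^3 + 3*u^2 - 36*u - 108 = (u - 6)*(u + 3)*(u + 6)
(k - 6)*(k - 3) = k^2 - 9*k + 18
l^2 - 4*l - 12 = (l - 6)*(l + 2)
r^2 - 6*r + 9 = (r - 3)^2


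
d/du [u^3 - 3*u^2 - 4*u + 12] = 3*u^2 - 6*u - 4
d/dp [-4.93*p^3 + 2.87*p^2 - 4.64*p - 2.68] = -14.79*p^2 + 5.74*p - 4.64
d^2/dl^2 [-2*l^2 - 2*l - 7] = -4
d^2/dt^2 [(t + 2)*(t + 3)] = 2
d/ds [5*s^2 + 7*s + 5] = 10*s + 7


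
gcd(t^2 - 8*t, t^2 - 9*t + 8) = t - 8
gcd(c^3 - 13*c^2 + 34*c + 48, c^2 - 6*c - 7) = c + 1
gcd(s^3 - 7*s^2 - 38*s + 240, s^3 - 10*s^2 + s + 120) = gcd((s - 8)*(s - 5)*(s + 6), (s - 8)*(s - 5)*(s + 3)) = s^2 - 13*s + 40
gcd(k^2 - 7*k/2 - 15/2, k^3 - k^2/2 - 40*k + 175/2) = k - 5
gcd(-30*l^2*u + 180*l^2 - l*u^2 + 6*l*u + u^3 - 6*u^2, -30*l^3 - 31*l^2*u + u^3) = -30*l^2 - l*u + u^2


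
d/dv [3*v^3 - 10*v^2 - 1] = v*(9*v - 20)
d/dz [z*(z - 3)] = 2*z - 3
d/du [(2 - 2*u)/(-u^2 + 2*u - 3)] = 2*(-u^2 + 2*u + 1)/(u^4 - 4*u^3 + 10*u^2 - 12*u + 9)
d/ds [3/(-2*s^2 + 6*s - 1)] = 6*(2*s - 3)/(2*s^2 - 6*s + 1)^2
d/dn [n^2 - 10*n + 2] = 2*n - 10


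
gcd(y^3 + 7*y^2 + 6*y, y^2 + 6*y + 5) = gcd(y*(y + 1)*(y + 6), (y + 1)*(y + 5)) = y + 1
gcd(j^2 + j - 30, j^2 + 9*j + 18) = j + 6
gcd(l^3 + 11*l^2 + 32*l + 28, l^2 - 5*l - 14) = l + 2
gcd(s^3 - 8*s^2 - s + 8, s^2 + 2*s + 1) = s + 1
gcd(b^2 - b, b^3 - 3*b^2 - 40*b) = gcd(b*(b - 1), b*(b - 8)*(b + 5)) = b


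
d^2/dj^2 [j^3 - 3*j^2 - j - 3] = 6*j - 6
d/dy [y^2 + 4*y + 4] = 2*y + 4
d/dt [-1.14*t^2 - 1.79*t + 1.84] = -2.28*t - 1.79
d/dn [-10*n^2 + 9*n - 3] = 9 - 20*n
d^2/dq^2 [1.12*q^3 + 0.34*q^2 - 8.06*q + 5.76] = 6.72*q + 0.68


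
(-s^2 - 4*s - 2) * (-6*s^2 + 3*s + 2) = 6*s^4 + 21*s^3 - 2*s^2 - 14*s - 4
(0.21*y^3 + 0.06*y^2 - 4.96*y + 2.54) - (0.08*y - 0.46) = 0.21*y^3 + 0.06*y^2 - 5.04*y + 3.0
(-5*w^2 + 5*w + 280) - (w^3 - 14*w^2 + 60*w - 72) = -w^3 + 9*w^2 - 55*w + 352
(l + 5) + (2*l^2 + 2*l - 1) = 2*l^2 + 3*l + 4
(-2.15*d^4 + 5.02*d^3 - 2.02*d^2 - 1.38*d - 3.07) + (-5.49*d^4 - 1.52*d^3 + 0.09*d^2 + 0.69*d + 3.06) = -7.64*d^4 + 3.5*d^3 - 1.93*d^2 - 0.69*d - 0.00999999999999979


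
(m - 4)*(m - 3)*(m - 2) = m^3 - 9*m^2 + 26*m - 24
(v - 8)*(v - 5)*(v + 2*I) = v^3 - 13*v^2 + 2*I*v^2 + 40*v - 26*I*v + 80*I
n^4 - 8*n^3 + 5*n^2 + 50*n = n*(n - 5)^2*(n + 2)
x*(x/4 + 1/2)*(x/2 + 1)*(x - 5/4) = x^4/8 + 11*x^3/32 - x^2/8 - 5*x/8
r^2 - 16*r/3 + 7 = (r - 3)*(r - 7/3)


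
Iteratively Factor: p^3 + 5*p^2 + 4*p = (p + 1)*(p^2 + 4*p) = (p + 1)*(p + 4)*(p)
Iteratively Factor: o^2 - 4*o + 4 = (o - 2)*(o - 2)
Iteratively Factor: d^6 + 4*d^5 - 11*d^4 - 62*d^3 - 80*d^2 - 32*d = (d + 1)*(d^5 + 3*d^4 - 14*d^3 - 48*d^2 - 32*d) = (d + 1)*(d + 2)*(d^4 + d^3 - 16*d^2 - 16*d) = (d + 1)*(d + 2)*(d + 4)*(d^3 - 3*d^2 - 4*d) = (d - 4)*(d + 1)*(d + 2)*(d + 4)*(d^2 + d) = (d - 4)*(d + 1)^2*(d + 2)*(d + 4)*(d)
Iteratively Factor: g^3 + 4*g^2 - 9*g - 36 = (g - 3)*(g^2 + 7*g + 12) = (g - 3)*(g + 4)*(g + 3)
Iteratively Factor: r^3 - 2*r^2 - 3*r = (r + 1)*(r^2 - 3*r) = r*(r + 1)*(r - 3)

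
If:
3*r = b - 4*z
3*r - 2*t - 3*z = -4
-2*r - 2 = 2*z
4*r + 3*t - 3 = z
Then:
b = -95/28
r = -17/28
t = 47/28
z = -11/28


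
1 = 1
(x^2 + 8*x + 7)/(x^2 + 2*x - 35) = (x + 1)/(x - 5)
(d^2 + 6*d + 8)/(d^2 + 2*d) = (d + 4)/d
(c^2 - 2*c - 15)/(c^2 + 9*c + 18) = (c - 5)/(c + 6)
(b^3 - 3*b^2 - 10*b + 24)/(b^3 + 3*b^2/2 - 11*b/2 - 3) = 2*(b - 4)/(2*b + 1)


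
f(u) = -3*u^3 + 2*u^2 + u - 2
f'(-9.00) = -764.00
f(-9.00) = 2338.00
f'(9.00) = -692.00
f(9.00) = -2018.00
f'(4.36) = -152.65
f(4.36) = -208.27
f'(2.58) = -48.59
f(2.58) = -37.63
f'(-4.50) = -199.25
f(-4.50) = 307.38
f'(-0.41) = -2.15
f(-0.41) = -1.87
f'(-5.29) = -272.02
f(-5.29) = 492.79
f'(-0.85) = -8.90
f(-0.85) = 0.44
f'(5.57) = -255.94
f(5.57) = -452.81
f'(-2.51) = -65.74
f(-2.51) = 55.53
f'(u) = -9*u^2 + 4*u + 1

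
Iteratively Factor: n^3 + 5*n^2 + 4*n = (n + 4)*(n^2 + n) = (n + 1)*(n + 4)*(n)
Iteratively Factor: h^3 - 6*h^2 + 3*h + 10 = (h - 2)*(h^2 - 4*h - 5) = (h - 2)*(h + 1)*(h - 5)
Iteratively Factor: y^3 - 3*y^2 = (y - 3)*(y^2) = y*(y - 3)*(y)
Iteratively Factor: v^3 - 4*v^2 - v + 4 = (v + 1)*(v^2 - 5*v + 4) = (v - 4)*(v + 1)*(v - 1)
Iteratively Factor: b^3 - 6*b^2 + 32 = (b + 2)*(b^2 - 8*b + 16) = (b - 4)*(b + 2)*(b - 4)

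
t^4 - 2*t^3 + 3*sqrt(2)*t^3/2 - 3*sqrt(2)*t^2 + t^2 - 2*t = t*(t - 2)*(t + sqrt(2)/2)*(t + sqrt(2))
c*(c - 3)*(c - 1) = c^3 - 4*c^2 + 3*c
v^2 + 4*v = v*(v + 4)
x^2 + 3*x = x*(x + 3)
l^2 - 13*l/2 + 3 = (l - 6)*(l - 1/2)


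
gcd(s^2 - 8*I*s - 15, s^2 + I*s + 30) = s - 5*I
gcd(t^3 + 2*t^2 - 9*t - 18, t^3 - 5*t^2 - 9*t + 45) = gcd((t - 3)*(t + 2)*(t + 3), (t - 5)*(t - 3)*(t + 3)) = t^2 - 9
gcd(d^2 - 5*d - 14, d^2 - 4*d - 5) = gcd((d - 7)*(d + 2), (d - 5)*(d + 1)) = 1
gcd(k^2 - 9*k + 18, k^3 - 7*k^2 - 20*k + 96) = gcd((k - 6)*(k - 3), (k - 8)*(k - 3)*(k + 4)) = k - 3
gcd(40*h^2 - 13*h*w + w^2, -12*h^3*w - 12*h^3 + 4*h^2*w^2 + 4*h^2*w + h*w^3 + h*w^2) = 1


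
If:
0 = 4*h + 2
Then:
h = -1/2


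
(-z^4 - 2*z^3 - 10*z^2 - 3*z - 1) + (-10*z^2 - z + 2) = -z^4 - 2*z^3 - 20*z^2 - 4*z + 1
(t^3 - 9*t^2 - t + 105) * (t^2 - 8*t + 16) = t^5 - 17*t^4 + 87*t^3 - 31*t^2 - 856*t + 1680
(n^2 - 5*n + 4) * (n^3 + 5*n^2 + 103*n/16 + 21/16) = n^5 - 233*n^3/16 - 87*n^2/8 + 307*n/16 + 21/4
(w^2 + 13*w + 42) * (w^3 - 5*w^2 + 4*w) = w^5 + 8*w^4 - 19*w^3 - 158*w^2 + 168*w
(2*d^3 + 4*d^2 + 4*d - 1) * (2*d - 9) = 4*d^4 - 10*d^3 - 28*d^2 - 38*d + 9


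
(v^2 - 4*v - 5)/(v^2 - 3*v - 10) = (v + 1)/(v + 2)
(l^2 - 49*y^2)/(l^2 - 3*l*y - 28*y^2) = (l + 7*y)/(l + 4*y)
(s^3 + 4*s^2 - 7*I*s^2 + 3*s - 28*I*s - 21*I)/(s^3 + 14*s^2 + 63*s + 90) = (s^2 + s*(1 - 7*I) - 7*I)/(s^2 + 11*s + 30)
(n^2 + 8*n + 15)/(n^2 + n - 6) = (n + 5)/(n - 2)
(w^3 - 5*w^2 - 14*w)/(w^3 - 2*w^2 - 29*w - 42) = w/(w + 3)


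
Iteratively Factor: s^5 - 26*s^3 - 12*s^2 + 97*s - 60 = (s + 4)*(s^4 - 4*s^3 - 10*s^2 + 28*s - 15) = (s - 5)*(s + 4)*(s^3 + s^2 - 5*s + 3) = (s - 5)*(s + 3)*(s + 4)*(s^2 - 2*s + 1) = (s - 5)*(s - 1)*(s + 3)*(s + 4)*(s - 1)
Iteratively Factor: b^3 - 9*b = (b + 3)*(b^2 - 3*b) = b*(b + 3)*(b - 3)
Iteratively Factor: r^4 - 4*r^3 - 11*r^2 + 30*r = (r - 5)*(r^3 + r^2 - 6*r) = (r - 5)*(r - 2)*(r^2 + 3*r) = (r - 5)*(r - 2)*(r + 3)*(r)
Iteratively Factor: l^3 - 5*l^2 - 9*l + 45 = (l + 3)*(l^2 - 8*l + 15) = (l - 5)*(l + 3)*(l - 3)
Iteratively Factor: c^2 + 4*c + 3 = (c + 1)*(c + 3)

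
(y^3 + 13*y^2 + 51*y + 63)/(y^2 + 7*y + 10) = (y^3 + 13*y^2 + 51*y + 63)/(y^2 + 7*y + 10)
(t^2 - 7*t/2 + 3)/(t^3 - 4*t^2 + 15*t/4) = 2*(t - 2)/(t*(2*t - 5))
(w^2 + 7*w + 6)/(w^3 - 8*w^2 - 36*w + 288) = (w + 1)/(w^2 - 14*w + 48)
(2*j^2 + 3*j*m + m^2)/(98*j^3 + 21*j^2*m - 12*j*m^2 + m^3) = (j + m)/(49*j^2 - 14*j*m + m^2)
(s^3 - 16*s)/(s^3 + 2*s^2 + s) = (s^2 - 16)/(s^2 + 2*s + 1)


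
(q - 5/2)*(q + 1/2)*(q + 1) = q^3 - q^2 - 13*q/4 - 5/4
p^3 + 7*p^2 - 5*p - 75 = (p - 3)*(p + 5)^2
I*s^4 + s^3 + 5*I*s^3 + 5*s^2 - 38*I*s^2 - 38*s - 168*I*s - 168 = (s - 6)*(s + 4)*(s + 7)*(I*s + 1)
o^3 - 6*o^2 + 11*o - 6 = (o - 3)*(o - 2)*(o - 1)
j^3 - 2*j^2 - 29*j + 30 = (j - 6)*(j - 1)*(j + 5)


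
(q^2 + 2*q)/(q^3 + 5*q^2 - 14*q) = (q + 2)/(q^2 + 5*q - 14)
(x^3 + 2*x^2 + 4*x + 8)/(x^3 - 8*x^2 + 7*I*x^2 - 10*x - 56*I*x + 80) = (x^2 + 2*x*(1 - I) - 4*I)/(x^2 + x*(-8 + 5*I) - 40*I)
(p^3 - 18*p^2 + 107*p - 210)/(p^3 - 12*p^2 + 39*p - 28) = (p^2 - 11*p + 30)/(p^2 - 5*p + 4)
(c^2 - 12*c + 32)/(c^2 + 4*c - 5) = (c^2 - 12*c + 32)/(c^2 + 4*c - 5)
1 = 1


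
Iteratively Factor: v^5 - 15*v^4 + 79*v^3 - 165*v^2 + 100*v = (v)*(v^4 - 15*v^3 + 79*v^2 - 165*v + 100) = v*(v - 1)*(v^3 - 14*v^2 + 65*v - 100) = v*(v - 4)*(v - 1)*(v^2 - 10*v + 25) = v*(v - 5)*(v - 4)*(v - 1)*(v - 5)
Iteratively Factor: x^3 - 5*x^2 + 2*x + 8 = (x - 2)*(x^2 - 3*x - 4) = (x - 2)*(x + 1)*(x - 4)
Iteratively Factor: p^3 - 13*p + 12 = (p - 1)*(p^2 + p - 12) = (p - 1)*(p + 4)*(p - 3)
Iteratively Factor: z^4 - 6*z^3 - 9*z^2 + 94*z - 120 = (z + 4)*(z^3 - 10*z^2 + 31*z - 30) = (z - 2)*(z + 4)*(z^2 - 8*z + 15) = (z - 3)*(z - 2)*(z + 4)*(z - 5)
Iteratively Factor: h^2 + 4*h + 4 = (h + 2)*(h + 2)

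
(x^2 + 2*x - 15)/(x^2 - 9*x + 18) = (x + 5)/(x - 6)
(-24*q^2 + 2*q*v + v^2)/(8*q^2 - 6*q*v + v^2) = (-6*q - v)/(2*q - v)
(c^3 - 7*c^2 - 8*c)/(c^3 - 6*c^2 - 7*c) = (c - 8)/(c - 7)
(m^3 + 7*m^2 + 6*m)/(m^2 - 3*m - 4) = m*(m + 6)/(m - 4)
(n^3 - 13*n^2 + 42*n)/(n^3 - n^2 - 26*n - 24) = n*(n - 7)/(n^2 + 5*n + 4)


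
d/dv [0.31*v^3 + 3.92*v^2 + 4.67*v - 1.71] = 0.93*v^2 + 7.84*v + 4.67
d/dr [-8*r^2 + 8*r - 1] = 8 - 16*r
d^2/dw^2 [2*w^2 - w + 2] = 4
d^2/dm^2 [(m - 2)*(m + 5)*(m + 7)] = 6*m + 20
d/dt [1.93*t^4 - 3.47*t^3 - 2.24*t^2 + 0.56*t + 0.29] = 7.72*t^3 - 10.41*t^2 - 4.48*t + 0.56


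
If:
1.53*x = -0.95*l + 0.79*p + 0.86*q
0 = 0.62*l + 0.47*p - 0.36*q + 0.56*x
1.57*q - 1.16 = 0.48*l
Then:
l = 0.701010914790564 - 1.60036350456311*x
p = 0.544858411374481*x - 0.194646074510537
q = 0.953175311528325 - 0.489283109675347*x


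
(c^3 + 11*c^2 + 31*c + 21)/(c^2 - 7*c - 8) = (c^2 + 10*c + 21)/(c - 8)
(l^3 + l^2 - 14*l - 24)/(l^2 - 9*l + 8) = (l^3 + l^2 - 14*l - 24)/(l^2 - 9*l + 8)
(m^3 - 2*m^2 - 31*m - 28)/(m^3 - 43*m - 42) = (m + 4)/(m + 6)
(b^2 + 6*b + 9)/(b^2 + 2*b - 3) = (b + 3)/(b - 1)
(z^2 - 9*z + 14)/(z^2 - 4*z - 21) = (z - 2)/(z + 3)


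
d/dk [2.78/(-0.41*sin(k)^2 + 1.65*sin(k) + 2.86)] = (2.2796*sin(k) - 4.587)*cos(k)/(-0.41*sin(k)^2 + 1.65*sin(k) + 2.86)^2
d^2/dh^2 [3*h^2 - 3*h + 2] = 6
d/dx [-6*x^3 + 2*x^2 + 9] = 2*x*(2 - 9*x)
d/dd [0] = 0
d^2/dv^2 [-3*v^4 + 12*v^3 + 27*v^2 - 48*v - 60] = -36*v^2 + 72*v + 54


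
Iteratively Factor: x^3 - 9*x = (x)*(x^2 - 9) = x*(x - 3)*(x + 3)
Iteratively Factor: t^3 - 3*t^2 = (t)*(t^2 - 3*t) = t*(t - 3)*(t)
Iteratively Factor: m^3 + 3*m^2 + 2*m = (m + 1)*(m^2 + 2*m) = m*(m + 1)*(m + 2)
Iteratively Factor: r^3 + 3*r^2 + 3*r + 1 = (r + 1)*(r^2 + 2*r + 1) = (r + 1)^2*(r + 1)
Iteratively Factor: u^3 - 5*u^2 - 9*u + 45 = (u - 5)*(u^2 - 9) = (u - 5)*(u - 3)*(u + 3)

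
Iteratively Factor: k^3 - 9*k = (k + 3)*(k^2 - 3*k) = k*(k + 3)*(k - 3)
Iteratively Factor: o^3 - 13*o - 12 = (o - 4)*(o^2 + 4*o + 3) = (o - 4)*(o + 1)*(o + 3)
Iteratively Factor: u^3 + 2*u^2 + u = (u + 1)*(u^2 + u) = u*(u + 1)*(u + 1)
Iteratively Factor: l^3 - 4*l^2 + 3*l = (l - 3)*(l^2 - l) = (l - 3)*(l - 1)*(l)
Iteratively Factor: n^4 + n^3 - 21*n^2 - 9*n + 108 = (n + 3)*(n^3 - 2*n^2 - 15*n + 36) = (n - 3)*(n + 3)*(n^2 + n - 12) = (n - 3)^2*(n + 3)*(n + 4)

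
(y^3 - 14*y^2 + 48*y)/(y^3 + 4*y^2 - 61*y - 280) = y*(y - 6)/(y^2 + 12*y + 35)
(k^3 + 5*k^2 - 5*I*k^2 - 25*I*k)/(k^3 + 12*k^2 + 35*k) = (k - 5*I)/(k + 7)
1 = 1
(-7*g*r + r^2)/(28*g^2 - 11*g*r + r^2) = r/(-4*g + r)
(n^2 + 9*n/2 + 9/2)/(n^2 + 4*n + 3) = (n + 3/2)/(n + 1)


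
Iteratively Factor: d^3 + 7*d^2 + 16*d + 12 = (d + 3)*(d^2 + 4*d + 4) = (d + 2)*(d + 3)*(d + 2)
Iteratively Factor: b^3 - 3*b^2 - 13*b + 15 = (b + 3)*(b^2 - 6*b + 5) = (b - 1)*(b + 3)*(b - 5)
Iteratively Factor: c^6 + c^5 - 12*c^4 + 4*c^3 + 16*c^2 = (c + 4)*(c^5 - 3*c^4 + 4*c^2) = (c - 2)*(c + 4)*(c^4 - c^3 - 2*c^2) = c*(c - 2)*(c + 4)*(c^3 - c^2 - 2*c) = c^2*(c - 2)*(c + 4)*(c^2 - c - 2) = c^2*(c - 2)^2*(c + 4)*(c + 1)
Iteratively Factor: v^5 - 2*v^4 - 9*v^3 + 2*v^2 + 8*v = (v - 1)*(v^4 - v^3 - 10*v^2 - 8*v) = (v - 4)*(v - 1)*(v^3 + 3*v^2 + 2*v) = v*(v - 4)*(v - 1)*(v^2 + 3*v + 2) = v*(v - 4)*(v - 1)*(v + 1)*(v + 2)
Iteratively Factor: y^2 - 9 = (y - 3)*(y + 3)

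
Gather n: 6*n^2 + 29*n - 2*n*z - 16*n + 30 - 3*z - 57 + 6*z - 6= 6*n^2 + n*(13 - 2*z) + 3*z - 33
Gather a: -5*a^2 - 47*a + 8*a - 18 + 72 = -5*a^2 - 39*a + 54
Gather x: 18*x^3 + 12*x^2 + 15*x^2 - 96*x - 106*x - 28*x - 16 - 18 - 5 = 18*x^3 + 27*x^2 - 230*x - 39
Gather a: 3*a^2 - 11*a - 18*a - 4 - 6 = 3*a^2 - 29*a - 10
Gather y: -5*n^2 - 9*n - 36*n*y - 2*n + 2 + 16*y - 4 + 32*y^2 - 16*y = -5*n^2 - 36*n*y - 11*n + 32*y^2 - 2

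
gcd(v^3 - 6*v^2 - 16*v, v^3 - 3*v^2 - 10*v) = v^2 + 2*v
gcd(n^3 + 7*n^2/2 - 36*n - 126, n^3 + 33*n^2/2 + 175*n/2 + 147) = n^2 + 19*n/2 + 21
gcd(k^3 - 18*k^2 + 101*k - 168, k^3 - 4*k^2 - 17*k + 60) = k - 3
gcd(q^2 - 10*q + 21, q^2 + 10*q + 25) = 1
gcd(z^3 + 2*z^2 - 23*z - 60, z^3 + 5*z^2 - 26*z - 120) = z^2 - z - 20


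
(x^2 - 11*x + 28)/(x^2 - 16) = (x - 7)/(x + 4)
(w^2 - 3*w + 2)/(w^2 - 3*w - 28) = (-w^2 + 3*w - 2)/(-w^2 + 3*w + 28)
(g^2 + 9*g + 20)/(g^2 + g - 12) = (g + 5)/(g - 3)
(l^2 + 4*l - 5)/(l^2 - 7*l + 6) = (l + 5)/(l - 6)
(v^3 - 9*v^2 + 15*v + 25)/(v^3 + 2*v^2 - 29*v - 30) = (v - 5)/(v + 6)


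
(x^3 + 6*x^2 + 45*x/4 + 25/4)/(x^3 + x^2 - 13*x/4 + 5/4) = (2*x^2 + 7*x + 5)/(2*x^2 - 3*x + 1)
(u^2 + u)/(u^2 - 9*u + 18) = u*(u + 1)/(u^2 - 9*u + 18)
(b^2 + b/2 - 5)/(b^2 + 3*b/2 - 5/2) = (b - 2)/(b - 1)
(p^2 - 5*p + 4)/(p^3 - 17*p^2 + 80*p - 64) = (p - 4)/(p^2 - 16*p + 64)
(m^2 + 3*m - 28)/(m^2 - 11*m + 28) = (m + 7)/(m - 7)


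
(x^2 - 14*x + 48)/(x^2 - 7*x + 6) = (x - 8)/(x - 1)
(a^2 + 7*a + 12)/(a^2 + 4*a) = (a + 3)/a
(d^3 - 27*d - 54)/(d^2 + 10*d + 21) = (d^2 - 3*d - 18)/(d + 7)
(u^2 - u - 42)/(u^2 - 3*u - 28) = (u + 6)/(u + 4)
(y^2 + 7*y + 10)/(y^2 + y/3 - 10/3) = 3*(y + 5)/(3*y - 5)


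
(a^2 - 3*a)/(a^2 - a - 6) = a/(a + 2)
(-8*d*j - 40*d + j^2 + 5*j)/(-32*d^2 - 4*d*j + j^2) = (j + 5)/(4*d + j)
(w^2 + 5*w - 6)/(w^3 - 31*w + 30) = 1/(w - 5)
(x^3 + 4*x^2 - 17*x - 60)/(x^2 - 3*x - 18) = (x^2 + x - 20)/(x - 6)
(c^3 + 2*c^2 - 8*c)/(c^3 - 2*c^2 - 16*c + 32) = c/(c - 4)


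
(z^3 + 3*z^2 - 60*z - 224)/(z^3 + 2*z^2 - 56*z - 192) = (z + 7)/(z + 6)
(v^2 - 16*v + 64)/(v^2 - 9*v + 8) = (v - 8)/(v - 1)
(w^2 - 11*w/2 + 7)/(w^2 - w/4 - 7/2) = 2*(2*w - 7)/(4*w + 7)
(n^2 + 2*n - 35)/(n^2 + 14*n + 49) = (n - 5)/(n + 7)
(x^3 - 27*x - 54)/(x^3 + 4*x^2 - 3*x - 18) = (x - 6)/(x - 2)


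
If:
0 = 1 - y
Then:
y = 1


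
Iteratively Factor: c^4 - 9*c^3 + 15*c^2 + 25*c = (c - 5)*(c^3 - 4*c^2 - 5*c) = (c - 5)*(c + 1)*(c^2 - 5*c) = (c - 5)^2*(c + 1)*(c)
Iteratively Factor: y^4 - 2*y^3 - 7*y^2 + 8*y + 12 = (y - 2)*(y^3 - 7*y - 6) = (y - 2)*(y + 2)*(y^2 - 2*y - 3) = (y - 2)*(y + 1)*(y + 2)*(y - 3)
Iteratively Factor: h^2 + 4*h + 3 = (h + 1)*(h + 3)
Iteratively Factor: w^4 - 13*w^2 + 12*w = (w)*(w^3 - 13*w + 12) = w*(w + 4)*(w^2 - 4*w + 3) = w*(w - 1)*(w + 4)*(w - 3)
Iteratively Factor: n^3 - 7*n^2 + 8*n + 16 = (n - 4)*(n^2 - 3*n - 4) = (n - 4)*(n + 1)*(n - 4)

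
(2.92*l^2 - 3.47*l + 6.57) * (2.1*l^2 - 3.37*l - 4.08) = 6.132*l^4 - 17.1274*l^3 + 13.5773*l^2 - 7.9833*l - 26.8056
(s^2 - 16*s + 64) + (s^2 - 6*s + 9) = 2*s^2 - 22*s + 73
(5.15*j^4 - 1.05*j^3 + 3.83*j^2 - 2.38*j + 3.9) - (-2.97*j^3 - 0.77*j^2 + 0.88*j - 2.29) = 5.15*j^4 + 1.92*j^3 + 4.6*j^2 - 3.26*j + 6.19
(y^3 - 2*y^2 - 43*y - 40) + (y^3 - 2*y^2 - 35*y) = 2*y^3 - 4*y^2 - 78*y - 40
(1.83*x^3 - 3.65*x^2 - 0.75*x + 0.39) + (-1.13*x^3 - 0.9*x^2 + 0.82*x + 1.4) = 0.7*x^3 - 4.55*x^2 + 0.07*x + 1.79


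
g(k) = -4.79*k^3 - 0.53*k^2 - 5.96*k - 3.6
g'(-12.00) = -2062.52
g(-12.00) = 8268.72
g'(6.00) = -529.64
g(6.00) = -1093.08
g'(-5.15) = -381.63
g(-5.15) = 667.31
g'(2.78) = -119.96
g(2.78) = -127.18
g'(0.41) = -8.81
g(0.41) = -6.46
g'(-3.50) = -178.28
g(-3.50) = 216.14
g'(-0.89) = -16.40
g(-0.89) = 4.66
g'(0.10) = -6.21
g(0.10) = -4.21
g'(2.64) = -108.91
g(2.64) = -111.16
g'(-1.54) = -38.41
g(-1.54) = 21.82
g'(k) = -14.37*k^2 - 1.06*k - 5.96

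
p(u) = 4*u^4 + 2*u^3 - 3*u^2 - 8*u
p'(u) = 16*u^3 + 6*u^2 - 6*u - 8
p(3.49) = 613.98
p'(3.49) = 724.28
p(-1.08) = 8.06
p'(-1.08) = -14.68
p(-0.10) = 0.77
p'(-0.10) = -7.36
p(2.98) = 317.89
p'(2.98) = 450.82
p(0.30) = -2.58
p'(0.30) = -8.83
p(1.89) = 38.71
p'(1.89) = 110.11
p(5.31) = 3352.45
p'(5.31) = 2524.86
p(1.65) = 17.26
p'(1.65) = 70.31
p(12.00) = 85872.00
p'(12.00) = 28432.00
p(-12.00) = 79152.00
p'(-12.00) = -26720.00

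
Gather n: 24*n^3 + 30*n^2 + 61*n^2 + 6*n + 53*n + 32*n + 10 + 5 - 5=24*n^3 + 91*n^2 + 91*n + 10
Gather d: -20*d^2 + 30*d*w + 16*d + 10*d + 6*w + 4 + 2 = -20*d^2 + d*(30*w + 26) + 6*w + 6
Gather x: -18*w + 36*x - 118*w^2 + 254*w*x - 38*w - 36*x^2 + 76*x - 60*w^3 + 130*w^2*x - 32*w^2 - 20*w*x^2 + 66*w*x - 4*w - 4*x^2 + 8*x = -60*w^3 - 150*w^2 - 60*w + x^2*(-20*w - 40) + x*(130*w^2 + 320*w + 120)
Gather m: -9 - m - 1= -m - 10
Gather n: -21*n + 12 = 12 - 21*n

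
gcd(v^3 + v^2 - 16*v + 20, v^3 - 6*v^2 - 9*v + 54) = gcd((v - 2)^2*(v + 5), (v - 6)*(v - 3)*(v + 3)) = 1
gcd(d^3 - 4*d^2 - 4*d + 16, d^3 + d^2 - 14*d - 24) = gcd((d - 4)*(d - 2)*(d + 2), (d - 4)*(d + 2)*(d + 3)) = d^2 - 2*d - 8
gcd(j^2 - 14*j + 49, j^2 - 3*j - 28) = j - 7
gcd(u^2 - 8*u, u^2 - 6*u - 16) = u - 8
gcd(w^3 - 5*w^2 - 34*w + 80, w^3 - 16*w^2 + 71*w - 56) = w - 8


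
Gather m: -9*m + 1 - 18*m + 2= 3 - 27*m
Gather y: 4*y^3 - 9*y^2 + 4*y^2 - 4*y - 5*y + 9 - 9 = 4*y^3 - 5*y^2 - 9*y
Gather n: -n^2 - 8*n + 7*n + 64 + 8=-n^2 - n + 72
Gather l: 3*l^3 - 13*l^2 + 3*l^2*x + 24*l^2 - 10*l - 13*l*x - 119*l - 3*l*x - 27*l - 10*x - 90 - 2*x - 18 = 3*l^3 + l^2*(3*x + 11) + l*(-16*x - 156) - 12*x - 108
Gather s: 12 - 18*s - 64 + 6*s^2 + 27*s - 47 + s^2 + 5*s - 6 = 7*s^2 + 14*s - 105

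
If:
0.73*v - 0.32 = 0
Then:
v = 0.44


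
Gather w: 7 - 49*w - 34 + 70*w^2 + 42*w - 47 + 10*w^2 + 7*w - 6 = 80*w^2 - 80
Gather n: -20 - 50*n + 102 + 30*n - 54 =28 - 20*n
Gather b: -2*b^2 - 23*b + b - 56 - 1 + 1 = -2*b^2 - 22*b - 56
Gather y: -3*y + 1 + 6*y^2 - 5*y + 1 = 6*y^2 - 8*y + 2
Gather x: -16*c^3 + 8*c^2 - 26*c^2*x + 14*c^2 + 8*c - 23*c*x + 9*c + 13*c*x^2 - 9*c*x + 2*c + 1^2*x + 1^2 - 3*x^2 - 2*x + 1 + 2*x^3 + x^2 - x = -16*c^3 + 22*c^2 + 19*c + 2*x^3 + x^2*(13*c - 2) + x*(-26*c^2 - 32*c - 2) + 2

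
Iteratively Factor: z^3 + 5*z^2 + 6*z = (z)*(z^2 + 5*z + 6) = z*(z + 2)*(z + 3)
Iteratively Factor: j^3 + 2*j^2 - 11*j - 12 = (j - 3)*(j^2 + 5*j + 4) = (j - 3)*(j + 1)*(j + 4)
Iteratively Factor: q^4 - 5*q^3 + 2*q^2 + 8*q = (q + 1)*(q^3 - 6*q^2 + 8*q) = (q - 4)*(q + 1)*(q^2 - 2*q) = q*(q - 4)*(q + 1)*(q - 2)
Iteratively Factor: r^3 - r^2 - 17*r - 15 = (r - 5)*(r^2 + 4*r + 3) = (r - 5)*(r + 1)*(r + 3)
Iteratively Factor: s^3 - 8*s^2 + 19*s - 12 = (s - 3)*(s^2 - 5*s + 4) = (s - 3)*(s - 1)*(s - 4)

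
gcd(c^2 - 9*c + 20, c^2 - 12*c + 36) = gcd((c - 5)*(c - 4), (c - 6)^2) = 1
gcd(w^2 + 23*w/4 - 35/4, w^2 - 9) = 1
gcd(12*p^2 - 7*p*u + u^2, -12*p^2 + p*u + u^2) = 3*p - u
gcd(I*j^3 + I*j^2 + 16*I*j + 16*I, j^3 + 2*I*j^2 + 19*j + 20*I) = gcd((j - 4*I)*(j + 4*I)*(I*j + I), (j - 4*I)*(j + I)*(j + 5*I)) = j - 4*I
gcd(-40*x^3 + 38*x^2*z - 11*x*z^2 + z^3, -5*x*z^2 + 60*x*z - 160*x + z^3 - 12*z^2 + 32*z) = 5*x - z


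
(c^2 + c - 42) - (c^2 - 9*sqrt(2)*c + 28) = c + 9*sqrt(2)*c - 70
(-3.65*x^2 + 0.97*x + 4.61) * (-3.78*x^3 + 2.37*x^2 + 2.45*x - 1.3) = 13.797*x^5 - 12.3171*x^4 - 24.0694*x^3 + 18.0472*x^2 + 10.0335*x - 5.993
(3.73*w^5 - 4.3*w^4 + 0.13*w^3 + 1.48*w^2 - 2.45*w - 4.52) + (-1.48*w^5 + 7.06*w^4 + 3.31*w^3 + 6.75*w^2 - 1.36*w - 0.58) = 2.25*w^5 + 2.76*w^4 + 3.44*w^3 + 8.23*w^2 - 3.81*w - 5.1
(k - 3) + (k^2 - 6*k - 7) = k^2 - 5*k - 10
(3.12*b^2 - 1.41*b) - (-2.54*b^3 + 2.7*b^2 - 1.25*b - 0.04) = 2.54*b^3 + 0.42*b^2 - 0.16*b + 0.04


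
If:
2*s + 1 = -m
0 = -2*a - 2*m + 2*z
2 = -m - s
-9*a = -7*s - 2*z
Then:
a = 1/7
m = -3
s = 1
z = -20/7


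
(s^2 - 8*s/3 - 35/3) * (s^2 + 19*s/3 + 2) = s^4 + 11*s^3/3 - 239*s^2/9 - 713*s/9 - 70/3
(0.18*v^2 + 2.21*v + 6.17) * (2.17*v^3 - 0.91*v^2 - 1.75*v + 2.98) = 0.3906*v^5 + 4.6319*v^4 + 11.0628*v^3 - 8.9458*v^2 - 4.2117*v + 18.3866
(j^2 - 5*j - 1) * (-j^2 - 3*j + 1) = -j^4 + 2*j^3 + 17*j^2 - 2*j - 1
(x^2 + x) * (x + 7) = x^3 + 8*x^2 + 7*x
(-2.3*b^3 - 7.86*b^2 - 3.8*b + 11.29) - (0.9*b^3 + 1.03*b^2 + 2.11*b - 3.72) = -3.2*b^3 - 8.89*b^2 - 5.91*b + 15.01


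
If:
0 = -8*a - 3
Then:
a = -3/8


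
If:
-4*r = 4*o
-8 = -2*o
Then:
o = 4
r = -4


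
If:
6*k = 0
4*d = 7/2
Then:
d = 7/8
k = 0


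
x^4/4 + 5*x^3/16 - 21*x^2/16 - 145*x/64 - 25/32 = (x/4 + 1/2)*(x - 5/2)*(x + 1/2)*(x + 5/4)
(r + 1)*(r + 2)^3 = r^4 + 7*r^3 + 18*r^2 + 20*r + 8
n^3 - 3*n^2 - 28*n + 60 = (n - 6)*(n - 2)*(n + 5)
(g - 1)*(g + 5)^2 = g^3 + 9*g^2 + 15*g - 25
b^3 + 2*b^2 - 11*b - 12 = (b - 3)*(b + 1)*(b + 4)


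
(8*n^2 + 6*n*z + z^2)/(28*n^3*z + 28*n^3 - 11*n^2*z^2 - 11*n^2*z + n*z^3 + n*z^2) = (8*n^2 + 6*n*z + z^2)/(n*(28*n^2*z + 28*n^2 - 11*n*z^2 - 11*n*z + z^3 + z^2))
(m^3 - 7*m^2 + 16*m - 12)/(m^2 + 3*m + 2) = (m^3 - 7*m^2 + 16*m - 12)/(m^2 + 3*m + 2)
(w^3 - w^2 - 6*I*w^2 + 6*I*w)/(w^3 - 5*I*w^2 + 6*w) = (w - 1)/(w + I)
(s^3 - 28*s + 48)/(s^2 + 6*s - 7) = (s^3 - 28*s + 48)/(s^2 + 6*s - 7)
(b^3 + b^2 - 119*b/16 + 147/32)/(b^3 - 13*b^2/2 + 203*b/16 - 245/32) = (8*b^2 + 22*b - 21)/(8*b^2 - 38*b + 35)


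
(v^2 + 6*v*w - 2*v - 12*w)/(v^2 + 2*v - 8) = (v + 6*w)/(v + 4)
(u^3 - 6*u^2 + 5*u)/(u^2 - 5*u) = u - 1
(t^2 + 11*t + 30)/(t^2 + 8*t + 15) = (t + 6)/(t + 3)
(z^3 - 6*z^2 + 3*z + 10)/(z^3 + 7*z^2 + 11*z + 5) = (z^2 - 7*z + 10)/(z^2 + 6*z + 5)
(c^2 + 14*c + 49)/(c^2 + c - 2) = (c^2 + 14*c + 49)/(c^2 + c - 2)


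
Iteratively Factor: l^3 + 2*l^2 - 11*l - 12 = (l + 4)*(l^2 - 2*l - 3) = (l + 1)*(l + 4)*(l - 3)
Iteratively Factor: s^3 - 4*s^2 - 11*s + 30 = (s - 5)*(s^2 + s - 6) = (s - 5)*(s + 3)*(s - 2)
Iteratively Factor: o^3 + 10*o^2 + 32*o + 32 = (o + 4)*(o^2 + 6*o + 8) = (o + 4)^2*(o + 2)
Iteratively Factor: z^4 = (z)*(z^3) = z^2*(z^2) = z^3*(z)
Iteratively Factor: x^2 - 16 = (x - 4)*(x + 4)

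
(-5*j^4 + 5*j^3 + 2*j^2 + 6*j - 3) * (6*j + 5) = -30*j^5 + 5*j^4 + 37*j^3 + 46*j^2 + 12*j - 15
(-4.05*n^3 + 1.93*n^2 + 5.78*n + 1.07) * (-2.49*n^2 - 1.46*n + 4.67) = 10.0845*n^5 + 1.1073*n^4 - 36.1235*n^3 - 2.09*n^2 + 25.4304*n + 4.9969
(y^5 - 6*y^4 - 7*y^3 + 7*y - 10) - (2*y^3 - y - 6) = y^5 - 6*y^4 - 9*y^3 + 8*y - 4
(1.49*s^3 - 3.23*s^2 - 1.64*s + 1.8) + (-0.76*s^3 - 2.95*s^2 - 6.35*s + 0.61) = 0.73*s^3 - 6.18*s^2 - 7.99*s + 2.41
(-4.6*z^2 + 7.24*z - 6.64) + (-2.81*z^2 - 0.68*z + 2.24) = -7.41*z^2 + 6.56*z - 4.4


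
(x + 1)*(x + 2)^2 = x^3 + 5*x^2 + 8*x + 4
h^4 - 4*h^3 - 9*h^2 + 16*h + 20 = (h - 5)*(h - 2)*(h + 1)*(h + 2)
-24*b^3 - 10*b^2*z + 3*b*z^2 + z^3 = (-3*b + z)*(2*b + z)*(4*b + z)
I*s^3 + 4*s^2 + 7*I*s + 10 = (s - 5*I)*(s + 2*I)*(I*s + 1)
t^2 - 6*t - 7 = (t - 7)*(t + 1)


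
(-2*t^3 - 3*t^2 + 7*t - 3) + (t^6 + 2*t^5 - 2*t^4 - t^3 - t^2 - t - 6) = t^6 + 2*t^5 - 2*t^4 - 3*t^3 - 4*t^2 + 6*t - 9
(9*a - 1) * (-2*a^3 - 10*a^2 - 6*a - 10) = -18*a^4 - 88*a^3 - 44*a^2 - 84*a + 10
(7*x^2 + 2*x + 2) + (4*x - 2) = 7*x^2 + 6*x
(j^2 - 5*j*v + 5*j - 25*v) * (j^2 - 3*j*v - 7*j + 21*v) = j^4 - 8*j^3*v - 2*j^3 + 15*j^2*v^2 + 16*j^2*v - 35*j^2 - 30*j*v^2 + 280*j*v - 525*v^2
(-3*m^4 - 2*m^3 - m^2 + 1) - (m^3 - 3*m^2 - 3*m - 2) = -3*m^4 - 3*m^3 + 2*m^2 + 3*m + 3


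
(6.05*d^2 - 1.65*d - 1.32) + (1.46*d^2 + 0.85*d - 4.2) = 7.51*d^2 - 0.8*d - 5.52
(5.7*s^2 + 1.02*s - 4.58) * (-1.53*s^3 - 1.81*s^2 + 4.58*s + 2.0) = -8.721*s^5 - 11.8776*s^4 + 31.2672*s^3 + 24.3614*s^2 - 18.9364*s - 9.16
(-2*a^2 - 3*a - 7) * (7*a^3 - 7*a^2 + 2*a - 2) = -14*a^5 - 7*a^4 - 32*a^3 + 47*a^2 - 8*a + 14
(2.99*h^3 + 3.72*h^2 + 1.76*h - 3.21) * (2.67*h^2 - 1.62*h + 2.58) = 7.9833*h^5 + 5.0886*h^4 + 6.387*h^3 - 1.8243*h^2 + 9.741*h - 8.2818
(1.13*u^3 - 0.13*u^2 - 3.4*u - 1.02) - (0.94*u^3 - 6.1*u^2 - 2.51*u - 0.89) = 0.19*u^3 + 5.97*u^2 - 0.89*u - 0.13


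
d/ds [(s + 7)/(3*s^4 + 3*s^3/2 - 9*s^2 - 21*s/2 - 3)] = 2*(-6*s^3 - 52*s^2 + 37*s + 47)/(3*(4*s^7 - 23*s^5 - 17*s^4 + 31*s^3 + 49*s^2 + 24*s + 4))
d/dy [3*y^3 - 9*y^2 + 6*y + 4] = 9*y^2 - 18*y + 6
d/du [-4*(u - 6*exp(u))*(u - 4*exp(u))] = 40*u*exp(u) - 8*u - 192*exp(2*u) + 40*exp(u)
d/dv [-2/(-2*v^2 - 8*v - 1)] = 8*(-v - 2)/(2*v^2 + 8*v + 1)^2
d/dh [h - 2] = 1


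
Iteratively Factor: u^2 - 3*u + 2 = (u - 2)*(u - 1)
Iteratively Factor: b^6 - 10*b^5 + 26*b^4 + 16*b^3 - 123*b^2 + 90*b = (b - 1)*(b^5 - 9*b^4 + 17*b^3 + 33*b^2 - 90*b) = (b - 5)*(b - 1)*(b^4 - 4*b^3 - 3*b^2 + 18*b) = (b - 5)*(b - 3)*(b - 1)*(b^3 - b^2 - 6*b) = (b - 5)*(b - 3)*(b - 1)*(b + 2)*(b^2 - 3*b) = (b - 5)*(b - 3)^2*(b - 1)*(b + 2)*(b)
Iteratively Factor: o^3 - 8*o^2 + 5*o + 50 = (o - 5)*(o^2 - 3*o - 10) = (o - 5)*(o + 2)*(o - 5)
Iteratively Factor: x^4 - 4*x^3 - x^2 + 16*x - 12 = (x - 3)*(x^3 - x^2 - 4*x + 4) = (x - 3)*(x + 2)*(x^2 - 3*x + 2) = (x - 3)*(x - 2)*(x + 2)*(x - 1)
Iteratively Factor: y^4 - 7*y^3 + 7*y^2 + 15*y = (y + 1)*(y^3 - 8*y^2 + 15*y) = (y - 5)*(y + 1)*(y^2 - 3*y) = (y - 5)*(y - 3)*(y + 1)*(y)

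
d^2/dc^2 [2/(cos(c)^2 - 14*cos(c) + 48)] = (-8*sin(c)^4 + 12*sin(c)^2 - 1449*cos(c) + 21*cos(3*c) + 588)/((cos(c) - 8)^3*(cos(c) - 6)^3)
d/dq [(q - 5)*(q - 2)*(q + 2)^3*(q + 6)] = 6*q^5 + 25*q^4 - 104*q^3 - 408*q^2 - 64*q + 464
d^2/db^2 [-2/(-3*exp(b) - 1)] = (18*exp(b) - 6)*exp(b)/(3*exp(b) + 1)^3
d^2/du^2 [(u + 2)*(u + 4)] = 2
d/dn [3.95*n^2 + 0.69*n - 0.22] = 7.9*n + 0.69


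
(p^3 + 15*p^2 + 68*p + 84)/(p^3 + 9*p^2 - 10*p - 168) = (p + 2)/(p - 4)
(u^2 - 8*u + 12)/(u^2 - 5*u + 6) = (u - 6)/(u - 3)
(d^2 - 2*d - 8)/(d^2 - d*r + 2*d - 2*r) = (4 - d)/(-d + r)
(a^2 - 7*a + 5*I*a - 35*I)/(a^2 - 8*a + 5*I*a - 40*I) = (a - 7)/(a - 8)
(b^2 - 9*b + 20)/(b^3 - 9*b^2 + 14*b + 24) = (b - 5)/(b^2 - 5*b - 6)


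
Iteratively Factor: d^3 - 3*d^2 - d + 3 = (d - 1)*(d^2 - 2*d - 3) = (d - 1)*(d + 1)*(d - 3)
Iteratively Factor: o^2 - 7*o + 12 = (o - 4)*(o - 3)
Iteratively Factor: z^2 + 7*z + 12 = (z + 4)*(z + 3)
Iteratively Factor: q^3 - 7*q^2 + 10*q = (q - 2)*(q^2 - 5*q) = q*(q - 2)*(q - 5)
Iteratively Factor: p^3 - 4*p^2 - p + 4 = (p - 1)*(p^2 - 3*p - 4) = (p - 1)*(p + 1)*(p - 4)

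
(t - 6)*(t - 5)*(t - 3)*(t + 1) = t^4 - 13*t^3 + 49*t^2 - 27*t - 90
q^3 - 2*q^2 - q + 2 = (q - 2)*(q - 1)*(q + 1)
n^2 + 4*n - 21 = (n - 3)*(n + 7)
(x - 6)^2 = x^2 - 12*x + 36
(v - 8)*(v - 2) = v^2 - 10*v + 16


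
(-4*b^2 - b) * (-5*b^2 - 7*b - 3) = 20*b^4 + 33*b^3 + 19*b^2 + 3*b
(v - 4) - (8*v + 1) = -7*v - 5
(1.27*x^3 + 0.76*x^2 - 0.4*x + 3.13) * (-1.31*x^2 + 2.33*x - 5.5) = -1.6637*x^5 + 1.9635*x^4 - 4.6902*x^3 - 9.2123*x^2 + 9.4929*x - 17.215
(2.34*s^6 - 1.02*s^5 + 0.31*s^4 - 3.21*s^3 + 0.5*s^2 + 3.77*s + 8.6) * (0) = 0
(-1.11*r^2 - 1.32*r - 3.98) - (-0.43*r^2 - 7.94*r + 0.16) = -0.68*r^2 + 6.62*r - 4.14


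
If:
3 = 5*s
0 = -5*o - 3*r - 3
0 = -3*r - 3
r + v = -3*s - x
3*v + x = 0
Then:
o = 0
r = -1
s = 3/5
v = 2/5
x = -6/5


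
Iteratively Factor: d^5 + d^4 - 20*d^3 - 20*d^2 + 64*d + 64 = (d + 2)*(d^4 - d^3 - 18*d^2 + 16*d + 32) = (d + 2)*(d + 4)*(d^3 - 5*d^2 + 2*d + 8) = (d - 4)*(d + 2)*(d + 4)*(d^2 - d - 2) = (d - 4)*(d + 1)*(d + 2)*(d + 4)*(d - 2)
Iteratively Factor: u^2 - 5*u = (u - 5)*(u)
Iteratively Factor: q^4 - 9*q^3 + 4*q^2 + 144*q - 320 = (q + 4)*(q^3 - 13*q^2 + 56*q - 80) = (q - 4)*(q + 4)*(q^2 - 9*q + 20) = (q - 4)^2*(q + 4)*(q - 5)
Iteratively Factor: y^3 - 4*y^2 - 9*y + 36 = (y - 3)*(y^2 - y - 12) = (y - 4)*(y - 3)*(y + 3)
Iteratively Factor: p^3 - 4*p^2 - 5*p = (p)*(p^2 - 4*p - 5) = p*(p - 5)*(p + 1)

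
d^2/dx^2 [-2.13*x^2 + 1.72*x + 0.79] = -4.26000000000000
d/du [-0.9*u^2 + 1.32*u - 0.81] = 1.32 - 1.8*u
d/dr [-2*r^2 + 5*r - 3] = 5 - 4*r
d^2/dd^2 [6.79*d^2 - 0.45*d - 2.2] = 13.5800000000000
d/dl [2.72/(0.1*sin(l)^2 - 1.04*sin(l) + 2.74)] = (2.8288 - 0.544*sin(l))*cos(l)/(0.1*sin(l)^2 - 1.04*sin(l) + 2.74)^2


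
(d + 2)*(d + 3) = d^2 + 5*d + 6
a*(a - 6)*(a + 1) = a^3 - 5*a^2 - 6*a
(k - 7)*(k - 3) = k^2 - 10*k + 21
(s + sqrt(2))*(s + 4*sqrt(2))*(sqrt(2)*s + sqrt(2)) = sqrt(2)*s^3 + sqrt(2)*s^2 + 10*s^2 + 10*s + 8*sqrt(2)*s + 8*sqrt(2)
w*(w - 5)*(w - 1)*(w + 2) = w^4 - 4*w^3 - 7*w^2 + 10*w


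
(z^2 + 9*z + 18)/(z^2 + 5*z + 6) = (z + 6)/(z + 2)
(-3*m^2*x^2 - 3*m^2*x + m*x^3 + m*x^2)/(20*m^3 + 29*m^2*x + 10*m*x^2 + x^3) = m*x*(-3*m*x - 3*m + x^2 + x)/(20*m^3 + 29*m^2*x + 10*m*x^2 + x^3)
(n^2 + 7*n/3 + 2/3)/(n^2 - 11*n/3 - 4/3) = (n + 2)/(n - 4)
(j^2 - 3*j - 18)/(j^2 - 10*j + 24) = (j + 3)/(j - 4)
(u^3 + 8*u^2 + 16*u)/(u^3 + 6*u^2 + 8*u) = (u + 4)/(u + 2)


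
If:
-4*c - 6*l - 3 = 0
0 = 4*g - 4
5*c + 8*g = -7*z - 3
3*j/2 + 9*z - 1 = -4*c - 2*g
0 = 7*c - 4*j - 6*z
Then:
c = 538/101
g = 1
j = 1756/101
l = -2455/606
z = -543/101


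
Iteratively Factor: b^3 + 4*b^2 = (b + 4)*(b^2) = b*(b + 4)*(b)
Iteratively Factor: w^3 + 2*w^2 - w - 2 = (w + 2)*(w^2 - 1) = (w + 1)*(w + 2)*(w - 1)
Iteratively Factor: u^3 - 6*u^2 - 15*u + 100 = (u - 5)*(u^2 - u - 20) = (u - 5)^2*(u + 4)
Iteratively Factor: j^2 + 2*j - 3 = (j + 3)*(j - 1)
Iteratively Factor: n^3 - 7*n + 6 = (n - 2)*(n^2 + 2*n - 3) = (n - 2)*(n - 1)*(n + 3)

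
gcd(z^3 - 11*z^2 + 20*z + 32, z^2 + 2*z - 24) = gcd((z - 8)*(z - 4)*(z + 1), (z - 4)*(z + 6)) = z - 4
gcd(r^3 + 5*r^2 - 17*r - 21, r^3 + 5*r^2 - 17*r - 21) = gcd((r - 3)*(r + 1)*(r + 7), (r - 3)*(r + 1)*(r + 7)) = r^3 + 5*r^2 - 17*r - 21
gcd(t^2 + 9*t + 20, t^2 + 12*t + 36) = 1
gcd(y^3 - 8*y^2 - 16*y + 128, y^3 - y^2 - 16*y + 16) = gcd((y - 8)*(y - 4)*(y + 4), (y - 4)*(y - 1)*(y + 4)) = y^2 - 16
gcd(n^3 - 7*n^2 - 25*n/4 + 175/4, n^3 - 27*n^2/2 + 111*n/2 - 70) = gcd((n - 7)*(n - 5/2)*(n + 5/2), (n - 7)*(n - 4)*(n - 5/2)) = n^2 - 19*n/2 + 35/2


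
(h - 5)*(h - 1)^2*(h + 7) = h^4 - 38*h^2 + 72*h - 35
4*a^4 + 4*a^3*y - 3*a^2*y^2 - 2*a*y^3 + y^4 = (-2*a + y)^2*(a + y)^2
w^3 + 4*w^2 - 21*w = w*(w - 3)*(w + 7)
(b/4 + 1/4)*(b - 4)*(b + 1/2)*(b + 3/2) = b^4/4 - b^3/4 - 37*b^2/16 - 41*b/16 - 3/4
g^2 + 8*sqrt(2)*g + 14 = (g + sqrt(2))*(g + 7*sqrt(2))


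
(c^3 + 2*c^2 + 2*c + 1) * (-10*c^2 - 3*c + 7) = -10*c^5 - 23*c^4 - 19*c^3 - 2*c^2 + 11*c + 7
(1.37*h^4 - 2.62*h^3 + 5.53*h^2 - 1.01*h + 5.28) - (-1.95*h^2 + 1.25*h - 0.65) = 1.37*h^4 - 2.62*h^3 + 7.48*h^2 - 2.26*h + 5.93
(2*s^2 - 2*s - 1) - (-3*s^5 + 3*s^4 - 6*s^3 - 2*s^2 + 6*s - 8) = 3*s^5 - 3*s^4 + 6*s^3 + 4*s^2 - 8*s + 7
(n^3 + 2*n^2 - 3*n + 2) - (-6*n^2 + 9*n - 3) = n^3 + 8*n^2 - 12*n + 5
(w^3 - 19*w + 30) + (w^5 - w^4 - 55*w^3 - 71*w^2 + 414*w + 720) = w^5 - w^4 - 54*w^3 - 71*w^2 + 395*w + 750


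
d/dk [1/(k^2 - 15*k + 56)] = (15 - 2*k)/(k^2 - 15*k + 56)^2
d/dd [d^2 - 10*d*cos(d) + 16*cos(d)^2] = 10*d*sin(d) + 2*d - 16*sin(2*d) - 10*cos(d)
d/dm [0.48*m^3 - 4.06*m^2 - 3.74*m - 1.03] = 1.44*m^2 - 8.12*m - 3.74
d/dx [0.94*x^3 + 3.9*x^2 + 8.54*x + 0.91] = 2.82*x^2 + 7.8*x + 8.54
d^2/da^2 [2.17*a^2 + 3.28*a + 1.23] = 4.34000000000000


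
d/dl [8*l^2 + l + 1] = 16*l + 1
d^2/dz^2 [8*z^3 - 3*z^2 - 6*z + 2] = 48*z - 6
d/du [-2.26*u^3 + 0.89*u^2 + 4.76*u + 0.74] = -6.78*u^2 + 1.78*u + 4.76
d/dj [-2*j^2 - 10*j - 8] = -4*j - 10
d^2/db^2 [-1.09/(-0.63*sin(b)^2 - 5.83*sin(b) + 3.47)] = (-1.730484*sin(b)^4 - 12.010383*sin(b)^3 - 43.983571*sin(b)^2 + 1.969957*sin(b) + 78.8615)/(0.63*sin(b)^2 + 5.83*sin(b) - 3.47)^3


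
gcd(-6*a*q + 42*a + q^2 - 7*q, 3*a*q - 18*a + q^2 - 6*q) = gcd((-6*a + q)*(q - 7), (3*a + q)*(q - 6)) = 1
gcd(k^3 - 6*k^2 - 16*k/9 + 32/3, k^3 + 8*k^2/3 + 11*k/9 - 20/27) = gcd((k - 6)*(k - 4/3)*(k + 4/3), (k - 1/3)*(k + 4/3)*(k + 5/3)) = k + 4/3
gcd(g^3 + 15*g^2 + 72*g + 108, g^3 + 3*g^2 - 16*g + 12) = g + 6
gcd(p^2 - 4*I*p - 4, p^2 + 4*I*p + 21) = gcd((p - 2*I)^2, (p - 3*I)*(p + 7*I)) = 1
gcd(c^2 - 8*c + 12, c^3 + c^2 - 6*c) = c - 2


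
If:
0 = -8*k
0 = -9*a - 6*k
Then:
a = 0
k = 0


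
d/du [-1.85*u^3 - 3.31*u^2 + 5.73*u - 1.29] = -5.55*u^2 - 6.62*u + 5.73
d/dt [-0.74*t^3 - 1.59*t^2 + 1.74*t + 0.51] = -2.22*t^2 - 3.18*t + 1.74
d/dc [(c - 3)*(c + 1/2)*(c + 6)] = 3*c^2 + 7*c - 33/2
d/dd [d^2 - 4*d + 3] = 2*d - 4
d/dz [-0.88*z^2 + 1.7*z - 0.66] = 1.7 - 1.76*z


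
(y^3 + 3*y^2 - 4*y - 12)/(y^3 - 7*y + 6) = (y + 2)/(y - 1)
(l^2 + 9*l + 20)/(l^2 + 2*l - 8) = (l + 5)/(l - 2)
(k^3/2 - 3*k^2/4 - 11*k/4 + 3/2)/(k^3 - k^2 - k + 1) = (2*k^3 - 3*k^2 - 11*k + 6)/(4*(k^3 - k^2 - k + 1))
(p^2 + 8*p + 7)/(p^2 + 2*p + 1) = (p + 7)/(p + 1)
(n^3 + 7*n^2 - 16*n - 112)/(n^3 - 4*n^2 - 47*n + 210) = (n^2 - 16)/(n^2 - 11*n + 30)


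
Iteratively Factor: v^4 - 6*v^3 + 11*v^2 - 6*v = (v - 2)*(v^3 - 4*v^2 + 3*v) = v*(v - 2)*(v^2 - 4*v + 3) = v*(v - 3)*(v - 2)*(v - 1)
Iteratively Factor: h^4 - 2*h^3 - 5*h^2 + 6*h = (h - 1)*(h^3 - h^2 - 6*h) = (h - 1)*(h + 2)*(h^2 - 3*h) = (h - 3)*(h - 1)*(h + 2)*(h)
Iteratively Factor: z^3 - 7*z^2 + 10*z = (z - 2)*(z^2 - 5*z) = z*(z - 2)*(z - 5)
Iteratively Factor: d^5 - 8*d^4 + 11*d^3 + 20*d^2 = (d)*(d^4 - 8*d^3 + 11*d^2 + 20*d) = d*(d - 5)*(d^3 - 3*d^2 - 4*d) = d*(d - 5)*(d - 4)*(d^2 + d) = d*(d - 5)*(d - 4)*(d + 1)*(d)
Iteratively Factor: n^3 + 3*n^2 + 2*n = (n)*(n^2 + 3*n + 2) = n*(n + 1)*(n + 2)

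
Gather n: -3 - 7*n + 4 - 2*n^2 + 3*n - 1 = -2*n^2 - 4*n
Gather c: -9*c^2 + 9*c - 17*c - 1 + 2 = -9*c^2 - 8*c + 1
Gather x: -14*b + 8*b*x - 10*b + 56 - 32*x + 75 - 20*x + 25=-24*b + x*(8*b - 52) + 156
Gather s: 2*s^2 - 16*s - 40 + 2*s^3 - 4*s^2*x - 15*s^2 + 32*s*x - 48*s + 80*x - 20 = 2*s^3 + s^2*(-4*x - 13) + s*(32*x - 64) + 80*x - 60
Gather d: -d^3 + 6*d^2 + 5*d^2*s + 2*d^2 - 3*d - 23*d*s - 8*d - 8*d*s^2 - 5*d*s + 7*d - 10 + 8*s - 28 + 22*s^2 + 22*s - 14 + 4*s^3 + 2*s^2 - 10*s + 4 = -d^3 + d^2*(5*s + 8) + d*(-8*s^2 - 28*s - 4) + 4*s^3 + 24*s^2 + 20*s - 48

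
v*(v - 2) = v^2 - 2*v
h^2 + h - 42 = (h - 6)*(h + 7)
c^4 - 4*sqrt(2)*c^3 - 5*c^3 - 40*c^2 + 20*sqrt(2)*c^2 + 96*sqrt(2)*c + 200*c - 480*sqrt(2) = (c - 5)*(c - 6*sqrt(2))*(c - 2*sqrt(2))*(c + 4*sqrt(2))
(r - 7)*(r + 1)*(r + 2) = r^3 - 4*r^2 - 19*r - 14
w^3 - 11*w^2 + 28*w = w*(w - 7)*(w - 4)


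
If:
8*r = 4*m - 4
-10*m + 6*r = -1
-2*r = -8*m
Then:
No Solution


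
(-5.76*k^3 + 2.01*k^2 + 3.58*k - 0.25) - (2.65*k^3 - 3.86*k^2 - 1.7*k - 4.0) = -8.41*k^3 + 5.87*k^2 + 5.28*k + 3.75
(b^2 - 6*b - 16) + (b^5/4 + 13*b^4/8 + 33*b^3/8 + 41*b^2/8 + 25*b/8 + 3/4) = b^5/4 + 13*b^4/8 + 33*b^3/8 + 49*b^2/8 - 23*b/8 - 61/4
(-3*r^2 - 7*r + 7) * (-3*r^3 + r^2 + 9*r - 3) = 9*r^5 + 18*r^4 - 55*r^3 - 47*r^2 + 84*r - 21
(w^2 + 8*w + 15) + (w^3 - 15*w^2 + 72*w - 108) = w^3 - 14*w^2 + 80*w - 93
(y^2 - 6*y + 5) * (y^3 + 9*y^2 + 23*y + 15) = y^5 + 3*y^4 - 26*y^3 - 78*y^2 + 25*y + 75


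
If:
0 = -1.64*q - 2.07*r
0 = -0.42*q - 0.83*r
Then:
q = 0.00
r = 0.00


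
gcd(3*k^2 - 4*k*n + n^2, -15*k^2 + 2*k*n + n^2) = 3*k - n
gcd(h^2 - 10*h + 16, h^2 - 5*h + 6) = h - 2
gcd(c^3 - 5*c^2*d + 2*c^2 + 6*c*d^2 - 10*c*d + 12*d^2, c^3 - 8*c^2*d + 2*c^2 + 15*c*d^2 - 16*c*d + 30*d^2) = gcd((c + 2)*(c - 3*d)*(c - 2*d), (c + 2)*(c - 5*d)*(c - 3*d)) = c^2 - 3*c*d + 2*c - 6*d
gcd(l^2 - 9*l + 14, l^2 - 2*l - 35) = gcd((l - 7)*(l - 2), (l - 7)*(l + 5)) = l - 7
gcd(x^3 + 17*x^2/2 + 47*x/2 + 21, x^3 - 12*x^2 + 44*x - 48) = 1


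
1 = 1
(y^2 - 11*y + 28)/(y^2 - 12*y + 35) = (y - 4)/(y - 5)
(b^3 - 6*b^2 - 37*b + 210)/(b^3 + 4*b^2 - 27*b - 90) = (b - 7)/(b + 3)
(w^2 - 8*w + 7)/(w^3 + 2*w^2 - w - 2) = (w - 7)/(w^2 + 3*w + 2)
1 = 1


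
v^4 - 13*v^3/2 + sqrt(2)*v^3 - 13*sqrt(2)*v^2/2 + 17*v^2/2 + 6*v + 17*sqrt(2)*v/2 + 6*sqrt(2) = (v - 4)*(v - 3)*(v + 1/2)*(v + sqrt(2))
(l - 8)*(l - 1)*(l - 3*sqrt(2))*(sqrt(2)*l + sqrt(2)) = sqrt(2)*l^4 - 8*sqrt(2)*l^3 - 6*l^3 - sqrt(2)*l^2 + 48*l^2 + 6*l + 8*sqrt(2)*l - 48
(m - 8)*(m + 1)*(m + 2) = m^3 - 5*m^2 - 22*m - 16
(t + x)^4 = t^4 + 4*t^3*x + 6*t^2*x^2 + 4*t*x^3 + x^4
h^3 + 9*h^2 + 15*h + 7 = (h + 1)^2*(h + 7)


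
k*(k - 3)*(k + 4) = k^3 + k^2 - 12*k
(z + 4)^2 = z^2 + 8*z + 16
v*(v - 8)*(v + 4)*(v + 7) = v^4 + 3*v^3 - 60*v^2 - 224*v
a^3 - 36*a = a*(a - 6)*(a + 6)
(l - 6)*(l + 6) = l^2 - 36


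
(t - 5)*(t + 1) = t^2 - 4*t - 5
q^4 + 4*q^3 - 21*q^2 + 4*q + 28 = (q - 2)^2*(q + 1)*(q + 7)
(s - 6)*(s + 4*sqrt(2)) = s^2 - 6*s + 4*sqrt(2)*s - 24*sqrt(2)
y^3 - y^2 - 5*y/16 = y*(y - 5/4)*(y + 1/4)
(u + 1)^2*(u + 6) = u^3 + 8*u^2 + 13*u + 6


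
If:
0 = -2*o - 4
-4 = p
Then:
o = -2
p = -4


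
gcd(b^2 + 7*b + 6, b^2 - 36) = b + 6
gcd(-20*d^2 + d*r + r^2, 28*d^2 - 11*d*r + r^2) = -4*d + r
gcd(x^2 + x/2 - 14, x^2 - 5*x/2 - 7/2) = x - 7/2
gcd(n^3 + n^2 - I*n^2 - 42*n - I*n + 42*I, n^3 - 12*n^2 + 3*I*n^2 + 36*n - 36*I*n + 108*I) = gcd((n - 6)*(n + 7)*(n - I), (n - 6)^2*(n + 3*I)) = n - 6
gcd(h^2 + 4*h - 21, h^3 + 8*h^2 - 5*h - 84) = h^2 + 4*h - 21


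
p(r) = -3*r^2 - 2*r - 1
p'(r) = -6*r - 2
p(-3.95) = -39.91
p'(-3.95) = 21.70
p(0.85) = -4.87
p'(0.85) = -7.10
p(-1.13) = -2.57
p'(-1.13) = 4.78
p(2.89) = -31.84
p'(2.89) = -19.34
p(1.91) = -15.76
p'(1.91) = -13.46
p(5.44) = -100.66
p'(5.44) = -34.64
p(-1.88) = -7.84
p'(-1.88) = 9.28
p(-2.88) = -20.12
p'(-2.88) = 15.28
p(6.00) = -121.00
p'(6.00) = -38.00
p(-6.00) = -97.00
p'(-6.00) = 34.00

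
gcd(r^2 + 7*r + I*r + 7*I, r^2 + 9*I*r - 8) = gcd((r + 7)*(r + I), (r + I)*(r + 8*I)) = r + I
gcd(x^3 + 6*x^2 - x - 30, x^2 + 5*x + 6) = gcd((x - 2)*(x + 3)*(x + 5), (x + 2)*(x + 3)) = x + 3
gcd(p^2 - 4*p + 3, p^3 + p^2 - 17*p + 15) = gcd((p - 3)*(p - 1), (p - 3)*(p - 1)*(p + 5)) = p^2 - 4*p + 3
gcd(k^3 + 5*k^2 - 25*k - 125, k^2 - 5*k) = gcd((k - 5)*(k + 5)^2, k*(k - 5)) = k - 5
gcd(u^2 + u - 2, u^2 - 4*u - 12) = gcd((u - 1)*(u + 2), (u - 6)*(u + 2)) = u + 2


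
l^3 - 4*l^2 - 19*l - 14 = (l - 7)*(l + 1)*(l + 2)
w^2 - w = w*(w - 1)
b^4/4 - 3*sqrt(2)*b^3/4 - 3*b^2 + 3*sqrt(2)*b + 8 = (b/2 + 1)*(b/2 + sqrt(2)/2)*(b - 2)*(b - 4*sqrt(2))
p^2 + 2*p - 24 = (p - 4)*(p + 6)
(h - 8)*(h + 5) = h^2 - 3*h - 40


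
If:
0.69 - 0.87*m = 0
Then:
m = 0.79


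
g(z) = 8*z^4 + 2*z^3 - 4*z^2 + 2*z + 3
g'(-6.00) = -6646.00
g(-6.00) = 9783.00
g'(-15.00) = -106528.00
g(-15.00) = 397323.00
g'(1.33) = 77.26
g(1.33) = 28.32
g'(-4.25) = -2312.12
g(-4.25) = 2378.75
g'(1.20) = 56.34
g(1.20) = 19.68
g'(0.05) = 1.62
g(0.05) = 3.09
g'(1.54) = 120.78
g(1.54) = 48.89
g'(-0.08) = 2.66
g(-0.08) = 2.81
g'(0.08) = 1.41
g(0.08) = 3.14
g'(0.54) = 4.47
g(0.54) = 3.91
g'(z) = 32*z^3 + 6*z^2 - 8*z + 2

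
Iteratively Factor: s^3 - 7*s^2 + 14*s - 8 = (s - 1)*(s^2 - 6*s + 8) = (s - 2)*(s - 1)*(s - 4)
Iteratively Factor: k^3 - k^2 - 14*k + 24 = (k - 2)*(k^2 + k - 12) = (k - 2)*(k + 4)*(k - 3)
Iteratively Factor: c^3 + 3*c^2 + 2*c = (c)*(c^2 + 3*c + 2) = c*(c + 1)*(c + 2)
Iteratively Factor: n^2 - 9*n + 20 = (n - 5)*(n - 4)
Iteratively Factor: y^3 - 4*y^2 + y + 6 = (y - 3)*(y^2 - y - 2) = (y - 3)*(y + 1)*(y - 2)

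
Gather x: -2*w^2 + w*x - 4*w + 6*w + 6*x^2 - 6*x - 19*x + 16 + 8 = -2*w^2 + 2*w + 6*x^2 + x*(w - 25) + 24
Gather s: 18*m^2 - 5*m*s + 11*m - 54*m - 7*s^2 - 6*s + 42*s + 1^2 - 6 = 18*m^2 - 43*m - 7*s^2 + s*(36 - 5*m) - 5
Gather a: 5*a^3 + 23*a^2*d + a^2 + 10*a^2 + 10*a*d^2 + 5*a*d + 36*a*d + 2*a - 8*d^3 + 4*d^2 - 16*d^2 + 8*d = 5*a^3 + a^2*(23*d + 11) + a*(10*d^2 + 41*d + 2) - 8*d^3 - 12*d^2 + 8*d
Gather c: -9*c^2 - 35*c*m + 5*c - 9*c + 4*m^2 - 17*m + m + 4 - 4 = -9*c^2 + c*(-35*m - 4) + 4*m^2 - 16*m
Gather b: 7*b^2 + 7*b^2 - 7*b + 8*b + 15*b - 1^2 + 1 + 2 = 14*b^2 + 16*b + 2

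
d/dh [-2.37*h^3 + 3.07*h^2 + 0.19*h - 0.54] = -7.11*h^2 + 6.14*h + 0.19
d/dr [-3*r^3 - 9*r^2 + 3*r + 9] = -9*r^2 - 18*r + 3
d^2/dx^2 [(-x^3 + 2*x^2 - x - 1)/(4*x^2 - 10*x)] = (-9*x^3 - 12*x^2 + 30*x - 25)/(x^3*(8*x^3 - 60*x^2 + 150*x - 125))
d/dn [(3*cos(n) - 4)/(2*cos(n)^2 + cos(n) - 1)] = (-6*sin(n)^2 - 16*cos(n) + 5)*sin(n)/(cos(n) + cos(2*n))^2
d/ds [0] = 0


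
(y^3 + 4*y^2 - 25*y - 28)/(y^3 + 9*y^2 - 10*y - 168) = (y + 1)/(y + 6)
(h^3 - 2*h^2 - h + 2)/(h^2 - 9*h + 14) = (h^2 - 1)/(h - 7)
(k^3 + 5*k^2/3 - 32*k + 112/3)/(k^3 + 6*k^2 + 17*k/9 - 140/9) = 3*(k^2 + 3*k - 28)/(3*k^2 + 22*k + 35)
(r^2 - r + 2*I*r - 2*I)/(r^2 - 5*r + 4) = (r + 2*I)/(r - 4)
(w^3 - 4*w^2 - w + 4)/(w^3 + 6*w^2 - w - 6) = (w - 4)/(w + 6)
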